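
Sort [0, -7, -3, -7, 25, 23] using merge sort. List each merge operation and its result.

Divide and conquer:
  Merge [-7] + [-3] -> [-7, -3]
  Merge [0] + [-7, -3] -> [-7, -3, 0]
  Merge [25] + [23] -> [23, 25]
  Merge [-7] + [23, 25] -> [-7, 23, 25]
  Merge [-7, -3, 0] + [-7, 23, 25] -> [-7, -7, -3, 0, 23, 25]


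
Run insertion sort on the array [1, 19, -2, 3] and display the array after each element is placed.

First element 1 is already 'sorted'
Insert 19: shifted 0 elements -> [1, 19, -2, 3]
Insert -2: shifted 2 elements -> [-2, 1, 19, 3]
Insert 3: shifted 1 elements -> [-2, 1, 3, 19]


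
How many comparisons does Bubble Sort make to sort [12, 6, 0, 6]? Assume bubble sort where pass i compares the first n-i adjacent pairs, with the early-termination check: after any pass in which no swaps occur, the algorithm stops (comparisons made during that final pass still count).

Pass 1: compare adjacent pairs (0,1)..(2,3) = 3 comparison(s), 3 swap(s) -> [6, 0, 6, 12]
Pass 2: compare adjacent pairs (0,1)..(1,2) = 2 comparison(s), 1 swap(s) -> [0, 6, 6, 12]
Pass 3: compare adjacent pairs (0,1)..(0,1) = 1 comparison(s), 0 swap(s) -> [0, 6, 6, 12]
No swaps in this pass, so bubble sort stops here.
Total comparisons: 3 + 2 + 1 = 6


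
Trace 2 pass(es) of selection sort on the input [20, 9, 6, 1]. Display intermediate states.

Pass 1: Select minimum 1 at index 3, swap -> [1, 9, 6, 20]
Pass 2: Select minimum 6 at index 2, swap -> [1, 6, 9, 20]


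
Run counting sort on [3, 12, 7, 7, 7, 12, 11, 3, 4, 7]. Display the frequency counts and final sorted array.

Count array: [0, 0, 0, 2, 1, 0, 0, 4, 0, 0, 0, 1, 2]
(count[i] = number of elements equal to i)
Cumulative count: [0, 0, 0, 2, 3, 3, 3, 7, 7, 7, 7, 8, 10]
Sorted: [3, 3, 4, 7, 7, 7, 7, 11, 12, 12]


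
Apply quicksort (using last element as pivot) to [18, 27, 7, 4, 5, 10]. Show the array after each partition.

Partition 1: pivot=10 at index 3 -> [7, 4, 5, 10, 18, 27]
Partition 2: pivot=5 at index 1 -> [4, 5, 7, 10, 18, 27]
Partition 3: pivot=27 at index 5 -> [4, 5, 7, 10, 18, 27]


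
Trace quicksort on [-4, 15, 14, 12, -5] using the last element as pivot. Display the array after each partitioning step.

Partition 1: pivot=-5 at index 0 -> [-5, 15, 14, 12, -4]
Partition 2: pivot=-4 at index 1 -> [-5, -4, 14, 12, 15]
Partition 3: pivot=15 at index 4 -> [-5, -4, 14, 12, 15]
Partition 4: pivot=12 at index 2 -> [-5, -4, 12, 14, 15]


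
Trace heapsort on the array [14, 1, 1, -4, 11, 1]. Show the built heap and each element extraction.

Build heap: [14, 11, 1, -4, 1, 1]
Extract 14: [11, 1, 1, -4, 1, 14]
Extract 11: [1, 1, 1, -4, 11, 14]
Extract 1: [1, -4, 1, 1, 11, 14]
Extract 1: [1, -4, 1, 1, 11, 14]
Extract 1: [-4, 1, 1, 1, 11, 14]


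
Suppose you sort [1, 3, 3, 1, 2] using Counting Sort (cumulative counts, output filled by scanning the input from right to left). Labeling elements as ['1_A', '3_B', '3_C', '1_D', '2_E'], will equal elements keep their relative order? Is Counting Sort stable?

Trace Counting Sort on the labeled array (the key is the number; the letter only tracks identity):
  Counts for values 0..3: [0, 2, 1, 2]
  Cumulative counts: [0, 2, 3, 5]
  Scan right to left: place 2_E at output index 2
  Scan right to left: place 1_D at output index 1
  Scan right to left: place 3_C at output index 4
  Scan right to left: place 3_B at output index 3
  Scan right to left: place 1_A at output index 0
  Output: [1_A, 1_D, 2_E, 3_B, 3_C]
Equal keys:
  value 1: originally 1_A, 1_D; after sorting 1_A, 1_D -> order preserved
  value 3: originally 3_B, 3_C; after sorting 3_B, 3_C -> order preserved
All equal keys kept their original relative order. Counting Sort is stable: scanning the input right to left with decreasing cumulative counts places later duplicates at later output positions.
Answer: Stable


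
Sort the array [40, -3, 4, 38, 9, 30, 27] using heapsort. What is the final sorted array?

Build heap: [40, 38, 30, -3, 9, 4, 27]
Extract 40: [38, 27, 30, -3, 9, 4, 40]
Extract 38: [30, 27, 4, -3, 9, 38, 40]
Extract 30: [27, 9, 4, -3, 30, 38, 40]
Extract 27: [9, -3, 4, 27, 30, 38, 40]
Extract 9: [4, -3, 9, 27, 30, 38, 40]
Extract 4: [-3, 4, 9, 27, 30, 38, 40]


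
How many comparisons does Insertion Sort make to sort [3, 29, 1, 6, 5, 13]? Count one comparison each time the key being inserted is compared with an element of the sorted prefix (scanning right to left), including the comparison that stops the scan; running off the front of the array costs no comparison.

Insert 29: 3 <= 29 (stop) = 1 comparison(s) -> [3, 29, 1, 6, 5, 13]
Insert 1: 29 > 1 (shift), 3 > 1 (shift), reached front = 2 comparison(s) -> [1, 3, 29, 6, 5, 13]
Insert 6: 29 > 6 (shift), 3 <= 6 (stop) = 2 comparison(s) -> [1, 3, 6, 29, 5, 13]
Insert 5: 29 > 5 (shift), 6 > 5 (shift), 3 <= 5 (stop) = 3 comparison(s) -> [1, 3, 5, 6, 29, 13]
Insert 13: 29 > 13 (shift), 6 <= 13 (stop) = 2 comparison(s) -> [1, 3, 5, 6, 13, 29]
Total comparisons: 1 + 2 + 2 + 3 + 2 = 10


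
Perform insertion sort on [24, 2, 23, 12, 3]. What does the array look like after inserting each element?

First element 24 is already 'sorted'
Insert 2: shifted 1 elements -> [2, 24, 23, 12, 3]
Insert 23: shifted 1 elements -> [2, 23, 24, 12, 3]
Insert 12: shifted 2 elements -> [2, 12, 23, 24, 3]
Insert 3: shifted 3 elements -> [2, 3, 12, 23, 24]


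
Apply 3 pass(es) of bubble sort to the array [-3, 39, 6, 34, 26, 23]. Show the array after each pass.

After pass 1: [-3, 6, 34, 26, 23, 39] (4 swaps)
After pass 2: [-3, 6, 26, 23, 34, 39] (2 swaps)
After pass 3: [-3, 6, 23, 26, 34, 39] (1 swaps)
Total swaps: 7


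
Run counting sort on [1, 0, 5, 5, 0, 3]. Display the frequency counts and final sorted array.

Count array: [2, 1, 0, 1, 0, 2]
(count[i] = number of elements equal to i)
Cumulative count: [2, 3, 3, 4, 4, 6]
Sorted: [0, 0, 1, 3, 5, 5]


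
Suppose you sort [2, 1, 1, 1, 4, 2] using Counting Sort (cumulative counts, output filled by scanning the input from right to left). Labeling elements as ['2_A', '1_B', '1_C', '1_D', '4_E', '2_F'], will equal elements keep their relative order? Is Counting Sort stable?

Trace Counting Sort on the labeled array (the key is the number; the letter only tracks identity):
  Counts for values 0..4: [0, 3, 2, 0, 1]
  Cumulative counts: [0, 3, 5, 5, 6]
  Scan right to left: place 2_F at output index 4
  Scan right to left: place 4_E at output index 5
  Scan right to left: place 1_D at output index 2
  Scan right to left: place 1_C at output index 1
  Scan right to left: place 1_B at output index 0
  Scan right to left: place 2_A at output index 3
  Output: [1_B, 1_C, 1_D, 2_A, 2_F, 4_E]
Equal keys:
  value 1: originally 1_B, 1_C, 1_D; after sorting 1_B, 1_C, 1_D -> order preserved
  value 2: originally 2_A, 2_F; after sorting 2_A, 2_F -> order preserved
All equal keys kept their original relative order. Counting Sort is stable: scanning the input right to left with decreasing cumulative counts places later duplicates at later output positions.
Answer: Stable


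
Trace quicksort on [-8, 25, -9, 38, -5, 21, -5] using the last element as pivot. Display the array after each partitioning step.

Partition 1: pivot=-5 at index 3 -> [-8, -9, -5, -5, 25, 21, 38]
Partition 2: pivot=-5 at index 2 -> [-8, -9, -5, -5, 25, 21, 38]
Partition 3: pivot=-9 at index 0 -> [-9, -8, -5, -5, 25, 21, 38]
Partition 4: pivot=38 at index 6 -> [-9, -8, -5, -5, 25, 21, 38]
Partition 5: pivot=21 at index 4 -> [-9, -8, -5, -5, 21, 25, 38]


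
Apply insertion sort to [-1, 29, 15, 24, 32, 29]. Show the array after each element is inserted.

First element -1 is already 'sorted'
Insert 29: shifted 0 elements -> [-1, 29, 15, 24, 32, 29]
Insert 15: shifted 1 elements -> [-1, 15, 29, 24, 32, 29]
Insert 24: shifted 1 elements -> [-1, 15, 24, 29, 32, 29]
Insert 32: shifted 0 elements -> [-1, 15, 24, 29, 32, 29]
Insert 29: shifted 1 elements -> [-1, 15, 24, 29, 29, 32]


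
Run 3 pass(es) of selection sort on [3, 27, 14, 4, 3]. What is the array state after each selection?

Pass 1: Select minimum 3 at index 0, swap -> [3, 27, 14, 4, 3]
Pass 2: Select minimum 3 at index 4, swap -> [3, 3, 14, 4, 27]
Pass 3: Select minimum 4 at index 3, swap -> [3, 3, 4, 14, 27]


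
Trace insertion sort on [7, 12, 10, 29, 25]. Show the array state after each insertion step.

First element 7 is already 'sorted'
Insert 12: shifted 0 elements -> [7, 12, 10, 29, 25]
Insert 10: shifted 1 elements -> [7, 10, 12, 29, 25]
Insert 29: shifted 0 elements -> [7, 10, 12, 29, 25]
Insert 25: shifted 1 elements -> [7, 10, 12, 25, 29]


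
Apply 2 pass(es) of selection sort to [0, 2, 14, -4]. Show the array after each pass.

Pass 1: Select minimum -4 at index 3, swap -> [-4, 2, 14, 0]
Pass 2: Select minimum 0 at index 3, swap -> [-4, 0, 14, 2]


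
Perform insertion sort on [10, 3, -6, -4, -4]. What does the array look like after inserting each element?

First element 10 is already 'sorted'
Insert 3: shifted 1 elements -> [3, 10, -6, -4, -4]
Insert -6: shifted 2 elements -> [-6, 3, 10, -4, -4]
Insert -4: shifted 2 elements -> [-6, -4, 3, 10, -4]
Insert -4: shifted 2 elements -> [-6, -4, -4, 3, 10]


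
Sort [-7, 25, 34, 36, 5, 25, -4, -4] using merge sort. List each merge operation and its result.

Divide and conquer:
  Merge [-7] + [25] -> [-7, 25]
  Merge [34] + [36] -> [34, 36]
  Merge [-7, 25] + [34, 36] -> [-7, 25, 34, 36]
  Merge [5] + [25] -> [5, 25]
  Merge [-4] + [-4] -> [-4, -4]
  Merge [5, 25] + [-4, -4] -> [-4, -4, 5, 25]
  Merge [-7, 25, 34, 36] + [-4, -4, 5, 25] -> [-7, -4, -4, 5, 25, 25, 34, 36]


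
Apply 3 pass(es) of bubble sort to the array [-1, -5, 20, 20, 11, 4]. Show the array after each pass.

After pass 1: [-5, -1, 20, 11, 4, 20] (3 swaps)
After pass 2: [-5, -1, 11, 4, 20, 20] (2 swaps)
After pass 3: [-5, -1, 4, 11, 20, 20] (1 swaps)
Total swaps: 6


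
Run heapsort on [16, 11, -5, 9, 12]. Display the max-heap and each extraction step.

Build heap: [16, 12, -5, 9, 11]
Extract 16: [12, 11, -5, 9, 16]
Extract 12: [11, 9, -5, 12, 16]
Extract 11: [9, -5, 11, 12, 16]
Extract 9: [-5, 9, 11, 12, 16]


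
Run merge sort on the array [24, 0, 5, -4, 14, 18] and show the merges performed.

Divide and conquer:
  Merge [0] + [5] -> [0, 5]
  Merge [24] + [0, 5] -> [0, 5, 24]
  Merge [14] + [18] -> [14, 18]
  Merge [-4] + [14, 18] -> [-4, 14, 18]
  Merge [0, 5, 24] + [-4, 14, 18] -> [-4, 0, 5, 14, 18, 24]


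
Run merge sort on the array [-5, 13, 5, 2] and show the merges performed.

Divide and conquer:
  Merge [-5] + [13] -> [-5, 13]
  Merge [5] + [2] -> [2, 5]
  Merge [-5, 13] + [2, 5] -> [-5, 2, 5, 13]


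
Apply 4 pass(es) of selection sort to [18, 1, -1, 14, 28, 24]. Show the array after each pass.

Pass 1: Select minimum -1 at index 2, swap -> [-1, 1, 18, 14, 28, 24]
Pass 2: Select minimum 1 at index 1, swap -> [-1, 1, 18, 14, 28, 24]
Pass 3: Select minimum 14 at index 3, swap -> [-1, 1, 14, 18, 28, 24]
Pass 4: Select minimum 18 at index 3, swap -> [-1, 1, 14, 18, 28, 24]


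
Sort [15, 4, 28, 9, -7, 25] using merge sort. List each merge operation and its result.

Divide and conquer:
  Merge [4] + [28] -> [4, 28]
  Merge [15] + [4, 28] -> [4, 15, 28]
  Merge [-7] + [25] -> [-7, 25]
  Merge [9] + [-7, 25] -> [-7, 9, 25]
  Merge [4, 15, 28] + [-7, 9, 25] -> [-7, 4, 9, 15, 25, 28]


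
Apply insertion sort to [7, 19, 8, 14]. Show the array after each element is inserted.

First element 7 is already 'sorted'
Insert 19: shifted 0 elements -> [7, 19, 8, 14]
Insert 8: shifted 1 elements -> [7, 8, 19, 14]
Insert 14: shifted 1 elements -> [7, 8, 14, 19]


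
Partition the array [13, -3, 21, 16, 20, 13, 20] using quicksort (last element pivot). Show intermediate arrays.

Partition 1: pivot=20 at index 5 -> [13, -3, 16, 20, 13, 20, 21]
Partition 2: pivot=13 at index 2 -> [13, -3, 13, 20, 16, 20, 21]
Partition 3: pivot=-3 at index 0 -> [-3, 13, 13, 20, 16, 20, 21]
Partition 4: pivot=16 at index 3 -> [-3, 13, 13, 16, 20, 20, 21]


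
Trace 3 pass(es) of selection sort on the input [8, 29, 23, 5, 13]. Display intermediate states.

Pass 1: Select minimum 5 at index 3, swap -> [5, 29, 23, 8, 13]
Pass 2: Select minimum 8 at index 3, swap -> [5, 8, 23, 29, 13]
Pass 3: Select minimum 13 at index 4, swap -> [5, 8, 13, 29, 23]


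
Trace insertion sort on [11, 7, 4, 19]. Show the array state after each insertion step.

First element 11 is already 'sorted'
Insert 7: shifted 1 elements -> [7, 11, 4, 19]
Insert 4: shifted 2 elements -> [4, 7, 11, 19]
Insert 19: shifted 0 elements -> [4, 7, 11, 19]


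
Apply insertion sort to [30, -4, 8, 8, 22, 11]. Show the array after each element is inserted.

First element 30 is already 'sorted'
Insert -4: shifted 1 elements -> [-4, 30, 8, 8, 22, 11]
Insert 8: shifted 1 elements -> [-4, 8, 30, 8, 22, 11]
Insert 8: shifted 1 elements -> [-4, 8, 8, 30, 22, 11]
Insert 22: shifted 1 elements -> [-4, 8, 8, 22, 30, 11]
Insert 11: shifted 2 elements -> [-4, 8, 8, 11, 22, 30]


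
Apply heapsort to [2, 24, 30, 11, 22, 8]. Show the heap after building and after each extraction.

Build heap: [30, 24, 8, 11, 22, 2]
Extract 30: [24, 22, 8, 11, 2, 30]
Extract 24: [22, 11, 8, 2, 24, 30]
Extract 22: [11, 2, 8, 22, 24, 30]
Extract 11: [8, 2, 11, 22, 24, 30]
Extract 8: [2, 8, 11, 22, 24, 30]


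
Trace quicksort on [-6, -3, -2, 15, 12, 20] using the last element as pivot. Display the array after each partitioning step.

Partition 1: pivot=20 at index 5 -> [-6, -3, -2, 15, 12, 20]
Partition 2: pivot=12 at index 3 -> [-6, -3, -2, 12, 15, 20]
Partition 3: pivot=-2 at index 2 -> [-6, -3, -2, 12, 15, 20]
Partition 4: pivot=-3 at index 1 -> [-6, -3, -2, 12, 15, 20]


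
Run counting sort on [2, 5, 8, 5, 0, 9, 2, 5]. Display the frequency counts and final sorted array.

Count array: [1, 0, 2, 0, 0, 3, 0, 0, 1, 1]
(count[i] = number of elements equal to i)
Cumulative count: [1, 1, 3, 3, 3, 6, 6, 6, 7, 8]
Sorted: [0, 2, 2, 5, 5, 5, 8, 9]


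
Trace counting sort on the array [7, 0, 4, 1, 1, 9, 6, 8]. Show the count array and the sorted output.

Count array: [1, 2, 0, 0, 1, 0, 1, 1, 1, 1]
(count[i] = number of elements equal to i)
Cumulative count: [1, 3, 3, 3, 4, 4, 5, 6, 7, 8]
Sorted: [0, 1, 1, 4, 6, 7, 8, 9]


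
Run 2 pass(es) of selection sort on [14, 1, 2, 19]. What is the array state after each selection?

Pass 1: Select minimum 1 at index 1, swap -> [1, 14, 2, 19]
Pass 2: Select minimum 2 at index 2, swap -> [1, 2, 14, 19]


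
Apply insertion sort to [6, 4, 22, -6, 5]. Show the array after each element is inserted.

First element 6 is already 'sorted'
Insert 4: shifted 1 elements -> [4, 6, 22, -6, 5]
Insert 22: shifted 0 elements -> [4, 6, 22, -6, 5]
Insert -6: shifted 3 elements -> [-6, 4, 6, 22, 5]
Insert 5: shifted 2 elements -> [-6, 4, 5, 6, 22]


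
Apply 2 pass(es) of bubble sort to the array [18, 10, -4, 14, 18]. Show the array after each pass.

After pass 1: [10, -4, 14, 18, 18] (3 swaps)
After pass 2: [-4, 10, 14, 18, 18] (1 swaps)
Total swaps: 4


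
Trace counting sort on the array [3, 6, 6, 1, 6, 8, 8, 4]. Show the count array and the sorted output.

Count array: [0, 1, 0, 1, 1, 0, 3, 0, 2]
(count[i] = number of elements equal to i)
Cumulative count: [0, 1, 1, 2, 3, 3, 6, 6, 8]
Sorted: [1, 3, 4, 6, 6, 6, 8, 8]


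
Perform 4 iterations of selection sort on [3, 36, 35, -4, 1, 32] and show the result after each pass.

Pass 1: Select minimum -4 at index 3, swap -> [-4, 36, 35, 3, 1, 32]
Pass 2: Select minimum 1 at index 4, swap -> [-4, 1, 35, 3, 36, 32]
Pass 3: Select minimum 3 at index 3, swap -> [-4, 1, 3, 35, 36, 32]
Pass 4: Select minimum 32 at index 5, swap -> [-4, 1, 3, 32, 36, 35]


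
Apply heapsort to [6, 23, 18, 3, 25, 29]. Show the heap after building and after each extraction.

Build heap: [29, 25, 18, 3, 23, 6]
Extract 29: [25, 23, 18, 3, 6, 29]
Extract 25: [23, 6, 18, 3, 25, 29]
Extract 23: [18, 6, 3, 23, 25, 29]
Extract 18: [6, 3, 18, 23, 25, 29]
Extract 6: [3, 6, 18, 23, 25, 29]


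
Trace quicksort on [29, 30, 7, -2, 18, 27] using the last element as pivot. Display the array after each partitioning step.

Partition 1: pivot=27 at index 3 -> [7, -2, 18, 27, 29, 30]
Partition 2: pivot=18 at index 2 -> [7, -2, 18, 27, 29, 30]
Partition 3: pivot=-2 at index 0 -> [-2, 7, 18, 27, 29, 30]
Partition 4: pivot=30 at index 5 -> [-2, 7, 18, 27, 29, 30]


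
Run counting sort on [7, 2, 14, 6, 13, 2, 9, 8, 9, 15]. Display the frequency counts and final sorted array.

Count array: [0, 0, 2, 0, 0, 0, 1, 1, 1, 2, 0, 0, 0, 1, 1, 1]
(count[i] = number of elements equal to i)
Cumulative count: [0, 0, 2, 2, 2, 2, 3, 4, 5, 7, 7, 7, 7, 8, 9, 10]
Sorted: [2, 2, 6, 7, 8, 9, 9, 13, 14, 15]


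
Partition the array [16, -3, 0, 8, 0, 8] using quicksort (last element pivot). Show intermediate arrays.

Partition 1: pivot=8 at index 4 -> [-3, 0, 8, 0, 8, 16]
Partition 2: pivot=0 at index 2 -> [-3, 0, 0, 8, 8, 16]
Partition 3: pivot=0 at index 1 -> [-3, 0, 0, 8, 8, 16]


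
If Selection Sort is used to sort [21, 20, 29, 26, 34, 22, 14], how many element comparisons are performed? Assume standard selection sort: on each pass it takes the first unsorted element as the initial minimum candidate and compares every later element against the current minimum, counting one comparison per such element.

Pass 1: scan indices 1..6 for the minimum = 6 comparison(s); min is 14, place at index 0 -> [14, 20, 29, 26, 34, 22, 21]
Pass 2: scan indices 2..6 for the minimum = 5 comparison(s); min is 20, place at index 1 -> [14, 20, 29, 26, 34, 22, 21]
Pass 3: scan indices 3..6 for the minimum = 4 comparison(s); min is 21, place at index 2 -> [14, 20, 21, 26, 34, 22, 29]
Pass 4: scan indices 4..6 for the minimum = 3 comparison(s); min is 22, place at index 3 -> [14, 20, 21, 22, 34, 26, 29]
Pass 5: scan indices 5..6 for the minimum = 2 comparison(s); min is 26, place at index 4 -> [14, 20, 21, 22, 26, 34, 29]
Pass 6: scan indices 6..6 for the minimum = 1 comparison(s); min is 29, place at index 5 -> [14, 20, 21, 22, 26, 29, 34]
Selection sort always scans the whole unsorted suffix, so the count is (n-1) + (n-2) + ... + 1 = n(n-1)/2 = 7*6/2 = 21 regardless of the input order.
Total comparisons: 6 + 5 + 4 + 3 + 2 + 1 = 21


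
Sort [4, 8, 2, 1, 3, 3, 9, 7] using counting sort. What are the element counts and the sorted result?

Count array: [0, 1, 1, 2, 1, 0, 0, 1, 1, 1]
(count[i] = number of elements equal to i)
Cumulative count: [0, 1, 2, 4, 5, 5, 5, 6, 7, 8]
Sorted: [1, 2, 3, 3, 4, 7, 8, 9]


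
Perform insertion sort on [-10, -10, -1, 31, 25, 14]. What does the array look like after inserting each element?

First element -10 is already 'sorted'
Insert -10: shifted 0 elements -> [-10, -10, -1, 31, 25, 14]
Insert -1: shifted 0 elements -> [-10, -10, -1, 31, 25, 14]
Insert 31: shifted 0 elements -> [-10, -10, -1, 31, 25, 14]
Insert 25: shifted 1 elements -> [-10, -10, -1, 25, 31, 14]
Insert 14: shifted 2 elements -> [-10, -10, -1, 14, 25, 31]


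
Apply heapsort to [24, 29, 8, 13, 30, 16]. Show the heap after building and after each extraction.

Build heap: [30, 29, 16, 13, 24, 8]
Extract 30: [29, 24, 16, 13, 8, 30]
Extract 29: [24, 13, 16, 8, 29, 30]
Extract 24: [16, 13, 8, 24, 29, 30]
Extract 16: [13, 8, 16, 24, 29, 30]
Extract 13: [8, 13, 16, 24, 29, 30]


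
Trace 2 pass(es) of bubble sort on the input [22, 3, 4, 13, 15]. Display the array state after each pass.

After pass 1: [3, 4, 13, 15, 22] (4 swaps)
After pass 2: [3, 4, 13, 15, 22] (0 swaps)
Total swaps: 4


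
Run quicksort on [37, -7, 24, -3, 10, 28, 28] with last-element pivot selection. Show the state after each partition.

Partition 1: pivot=28 at index 5 -> [-7, 24, -3, 10, 28, 28, 37]
Partition 2: pivot=28 at index 4 -> [-7, 24, -3, 10, 28, 28, 37]
Partition 3: pivot=10 at index 2 -> [-7, -3, 10, 24, 28, 28, 37]
Partition 4: pivot=-3 at index 1 -> [-7, -3, 10, 24, 28, 28, 37]


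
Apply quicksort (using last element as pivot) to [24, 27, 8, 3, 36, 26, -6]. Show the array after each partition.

Partition 1: pivot=-6 at index 0 -> [-6, 27, 8, 3, 36, 26, 24]
Partition 2: pivot=24 at index 3 -> [-6, 8, 3, 24, 36, 26, 27]
Partition 3: pivot=3 at index 1 -> [-6, 3, 8, 24, 36, 26, 27]
Partition 4: pivot=27 at index 5 -> [-6, 3, 8, 24, 26, 27, 36]


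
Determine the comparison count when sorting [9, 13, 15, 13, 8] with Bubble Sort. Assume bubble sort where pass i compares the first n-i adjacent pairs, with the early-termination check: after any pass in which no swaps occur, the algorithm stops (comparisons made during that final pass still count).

Pass 1: compare adjacent pairs (0,1)..(3,4) = 4 comparison(s), 2 swap(s) -> [9, 13, 13, 8, 15]
Pass 2: compare adjacent pairs (0,1)..(2,3) = 3 comparison(s), 1 swap(s) -> [9, 13, 8, 13, 15]
Pass 3: compare adjacent pairs (0,1)..(1,2) = 2 comparison(s), 1 swap(s) -> [9, 8, 13, 13, 15]
Pass 4: compare adjacent pairs (0,1)..(0,1) = 1 comparison(s), 1 swap(s) -> [8, 9, 13, 13, 15]
Every pass made at least one swap, so all n-1 passes run.
Total comparisons: 4 + 3 + 2 + 1 = 10


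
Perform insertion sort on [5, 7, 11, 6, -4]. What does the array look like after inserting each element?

First element 5 is already 'sorted'
Insert 7: shifted 0 elements -> [5, 7, 11, 6, -4]
Insert 11: shifted 0 elements -> [5, 7, 11, 6, -4]
Insert 6: shifted 2 elements -> [5, 6, 7, 11, -4]
Insert -4: shifted 4 elements -> [-4, 5, 6, 7, 11]


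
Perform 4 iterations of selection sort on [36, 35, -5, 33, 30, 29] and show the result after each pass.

Pass 1: Select minimum -5 at index 2, swap -> [-5, 35, 36, 33, 30, 29]
Pass 2: Select minimum 29 at index 5, swap -> [-5, 29, 36, 33, 30, 35]
Pass 3: Select minimum 30 at index 4, swap -> [-5, 29, 30, 33, 36, 35]
Pass 4: Select minimum 33 at index 3, swap -> [-5, 29, 30, 33, 36, 35]


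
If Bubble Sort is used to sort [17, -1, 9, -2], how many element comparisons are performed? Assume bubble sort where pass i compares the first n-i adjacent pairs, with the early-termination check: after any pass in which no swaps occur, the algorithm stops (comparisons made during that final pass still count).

Pass 1: compare adjacent pairs (0,1)..(2,3) = 3 comparison(s), 3 swap(s) -> [-1, 9, -2, 17]
Pass 2: compare adjacent pairs (0,1)..(1,2) = 2 comparison(s), 1 swap(s) -> [-1, -2, 9, 17]
Pass 3: compare adjacent pairs (0,1)..(0,1) = 1 comparison(s), 1 swap(s) -> [-2, -1, 9, 17]
Every pass made at least one swap, so all n-1 passes run.
Total comparisons: 3 + 2 + 1 = 6


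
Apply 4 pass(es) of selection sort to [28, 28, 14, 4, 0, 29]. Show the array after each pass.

Pass 1: Select minimum 0 at index 4, swap -> [0, 28, 14, 4, 28, 29]
Pass 2: Select minimum 4 at index 3, swap -> [0, 4, 14, 28, 28, 29]
Pass 3: Select minimum 14 at index 2, swap -> [0, 4, 14, 28, 28, 29]
Pass 4: Select minimum 28 at index 3, swap -> [0, 4, 14, 28, 28, 29]


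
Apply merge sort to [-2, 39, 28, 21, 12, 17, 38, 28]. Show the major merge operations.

Divide and conquer:
  Merge [-2] + [39] -> [-2, 39]
  Merge [28] + [21] -> [21, 28]
  Merge [-2, 39] + [21, 28] -> [-2, 21, 28, 39]
  Merge [12] + [17] -> [12, 17]
  Merge [38] + [28] -> [28, 38]
  Merge [12, 17] + [28, 38] -> [12, 17, 28, 38]
  Merge [-2, 21, 28, 39] + [12, 17, 28, 38] -> [-2, 12, 17, 21, 28, 28, 38, 39]


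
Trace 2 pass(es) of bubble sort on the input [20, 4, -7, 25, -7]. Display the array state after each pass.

After pass 1: [4, -7, 20, -7, 25] (3 swaps)
After pass 2: [-7, 4, -7, 20, 25] (2 swaps)
Total swaps: 5


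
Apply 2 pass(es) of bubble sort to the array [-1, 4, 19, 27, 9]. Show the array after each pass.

After pass 1: [-1, 4, 19, 9, 27] (1 swaps)
After pass 2: [-1, 4, 9, 19, 27] (1 swaps)
Total swaps: 2


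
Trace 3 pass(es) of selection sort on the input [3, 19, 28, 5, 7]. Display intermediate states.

Pass 1: Select minimum 3 at index 0, swap -> [3, 19, 28, 5, 7]
Pass 2: Select minimum 5 at index 3, swap -> [3, 5, 28, 19, 7]
Pass 3: Select minimum 7 at index 4, swap -> [3, 5, 7, 19, 28]


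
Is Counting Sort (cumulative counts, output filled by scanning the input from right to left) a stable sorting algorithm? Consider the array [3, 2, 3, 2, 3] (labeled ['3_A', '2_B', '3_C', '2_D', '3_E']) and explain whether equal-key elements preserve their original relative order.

Trace Counting Sort on the labeled array (the key is the number; the letter only tracks identity):
  Counts for values 0..3: [0, 0, 2, 3]
  Cumulative counts: [0, 0, 2, 5]
  Scan right to left: place 3_E at output index 4
  Scan right to left: place 2_D at output index 1
  Scan right to left: place 3_C at output index 3
  Scan right to left: place 2_B at output index 0
  Scan right to left: place 3_A at output index 2
  Output: [2_B, 2_D, 3_A, 3_C, 3_E]
Equal keys:
  value 2: originally 2_B, 2_D; after sorting 2_B, 2_D -> order preserved
  value 3: originally 3_A, 3_C, 3_E; after sorting 3_A, 3_C, 3_E -> order preserved
All equal keys kept their original relative order. Counting Sort is stable: scanning the input right to left with decreasing cumulative counts places later duplicates at later output positions.
Answer: Stable


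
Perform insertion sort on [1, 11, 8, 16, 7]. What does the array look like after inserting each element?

First element 1 is already 'sorted'
Insert 11: shifted 0 elements -> [1, 11, 8, 16, 7]
Insert 8: shifted 1 elements -> [1, 8, 11, 16, 7]
Insert 16: shifted 0 elements -> [1, 8, 11, 16, 7]
Insert 7: shifted 3 elements -> [1, 7, 8, 11, 16]


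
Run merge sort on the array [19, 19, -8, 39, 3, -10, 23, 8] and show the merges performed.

Divide and conquer:
  Merge [19] + [19] -> [19, 19]
  Merge [-8] + [39] -> [-8, 39]
  Merge [19, 19] + [-8, 39] -> [-8, 19, 19, 39]
  Merge [3] + [-10] -> [-10, 3]
  Merge [23] + [8] -> [8, 23]
  Merge [-10, 3] + [8, 23] -> [-10, 3, 8, 23]
  Merge [-8, 19, 19, 39] + [-10, 3, 8, 23] -> [-10, -8, 3, 8, 19, 19, 23, 39]


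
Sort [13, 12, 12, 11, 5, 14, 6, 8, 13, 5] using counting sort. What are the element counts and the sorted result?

Count array: [0, 0, 0, 0, 0, 2, 1, 0, 1, 0, 0, 1, 2, 2, 1]
(count[i] = number of elements equal to i)
Cumulative count: [0, 0, 0, 0, 0, 2, 3, 3, 4, 4, 4, 5, 7, 9, 10]
Sorted: [5, 5, 6, 8, 11, 12, 12, 13, 13, 14]


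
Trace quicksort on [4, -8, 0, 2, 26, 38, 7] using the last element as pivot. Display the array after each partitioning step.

Partition 1: pivot=7 at index 4 -> [4, -8, 0, 2, 7, 38, 26]
Partition 2: pivot=2 at index 2 -> [-8, 0, 2, 4, 7, 38, 26]
Partition 3: pivot=0 at index 1 -> [-8, 0, 2, 4, 7, 38, 26]
Partition 4: pivot=26 at index 5 -> [-8, 0, 2, 4, 7, 26, 38]


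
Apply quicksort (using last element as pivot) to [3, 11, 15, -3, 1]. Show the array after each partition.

Partition 1: pivot=1 at index 1 -> [-3, 1, 15, 3, 11]
Partition 2: pivot=11 at index 3 -> [-3, 1, 3, 11, 15]


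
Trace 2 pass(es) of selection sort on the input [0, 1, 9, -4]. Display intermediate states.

Pass 1: Select minimum -4 at index 3, swap -> [-4, 1, 9, 0]
Pass 2: Select minimum 0 at index 3, swap -> [-4, 0, 9, 1]


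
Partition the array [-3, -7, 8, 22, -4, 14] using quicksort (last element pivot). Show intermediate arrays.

Partition 1: pivot=14 at index 4 -> [-3, -7, 8, -4, 14, 22]
Partition 2: pivot=-4 at index 1 -> [-7, -4, 8, -3, 14, 22]
Partition 3: pivot=-3 at index 2 -> [-7, -4, -3, 8, 14, 22]


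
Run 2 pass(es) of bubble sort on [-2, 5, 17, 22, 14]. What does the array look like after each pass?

After pass 1: [-2, 5, 17, 14, 22] (1 swaps)
After pass 2: [-2, 5, 14, 17, 22] (1 swaps)
Total swaps: 2


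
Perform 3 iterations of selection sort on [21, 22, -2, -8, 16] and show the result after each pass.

Pass 1: Select minimum -8 at index 3, swap -> [-8, 22, -2, 21, 16]
Pass 2: Select minimum -2 at index 2, swap -> [-8, -2, 22, 21, 16]
Pass 3: Select minimum 16 at index 4, swap -> [-8, -2, 16, 21, 22]


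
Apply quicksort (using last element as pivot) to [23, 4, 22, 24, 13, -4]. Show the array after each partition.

Partition 1: pivot=-4 at index 0 -> [-4, 4, 22, 24, 13, 23]
Partition 2: pivot=23 at index 4 -> [-4, 4, 22, 13, 23, 24]
Partition 3: pivot=13 at index 2 -> [-4, 4, 13, 22, 23, 24]


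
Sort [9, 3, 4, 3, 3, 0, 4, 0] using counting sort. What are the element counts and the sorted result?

Count array: [2, 0, 0, 3, 2, 0, 0, 0, 0, 1]
(count[i] = number of elements equal to i)
Cumulative count: [2, 2, 2, 5, 7, 7, 7, 7, 7, 8]
Sorted: [0, 0, 3, 3, 3, 4, 4, 9]


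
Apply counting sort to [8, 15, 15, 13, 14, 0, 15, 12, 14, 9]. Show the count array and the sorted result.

Count array: [1, 0, 0, 0, 0, 0, 0, 0, 1, 1, 0, 0, 1, 1, 2, 3]
(count[i] = number of elements equal to i)
Cumulative count: [1, 1, 1, 1, 1, 1, 1, 1, 2, 3, 3, 3, 4, 5, 7, 10]
Sorted: [0, 8, 9, 12, 13, 14, 14, 15, 15, 15]


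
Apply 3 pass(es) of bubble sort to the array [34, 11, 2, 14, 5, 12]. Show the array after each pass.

After pass 1: [11, 2, 14, 5, 12, 34] (5 swaps)
After pass 2: [2, 11, 5, 12, 14, 34] (3 swaps)
After pass 3: [2, 5, 11, 12, 14, 34] (1 swaps)
Total swaps: 9


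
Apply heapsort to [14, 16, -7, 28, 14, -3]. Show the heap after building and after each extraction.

Build heap: [28, 16, -3, 14, 14, -7]
Extract 28: [16, 14, -3, -7, 14, 28]
Extract 16: [14, 14, -3, -7, 16, 28]
Extract 14: [14, -7, -3, 14, 16, 28]
Extract 14: [-3, -7, 14, 14, 16, 28]
Extract -3: [-7, -3, 14, 14, 16, 28]


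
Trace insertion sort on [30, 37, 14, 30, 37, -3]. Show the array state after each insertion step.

First element 30 is already 'sorted'
Insert 37: shifted 0 elements -> [30, 37, 14, 30, 37, -3]
Insert 14: shifted 2 elements -> [14, 30, 37, 30, 37, -3]
Insert 30: shifted 1 elements -> [14, 30, 30, 37, 37, -3]
Insert 37: shifted 0 elements -> [14, 30, 30, 37, 37, -3]
Insert -3: shifted 5 elements -> [-3, 14, 30, 30, 37, 37]


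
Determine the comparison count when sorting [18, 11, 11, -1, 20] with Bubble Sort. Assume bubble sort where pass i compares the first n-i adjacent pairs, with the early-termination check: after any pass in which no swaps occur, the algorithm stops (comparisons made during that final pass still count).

Pass 1: compare adjacent pairs (0,1)..(3,4) = 4 comparison(s), 3 swap(s) -> [11, 11, -1, 18, 20]
Pass 2: compare adjacent pairs (0,1)..(2,3) = 3 comparison(s), 1 swap(s) -> [11, -1, 11, 18, 20]
Pass 3: compare adjacent pairs (0,1)..(1,2) = 2 comparison(s), 1 swap(s) -> [-1, 11, 11, 18, 20]
Pass 4: compare adjacent pairs (0,1)..(0,1) = 1 comparison(s), 0 swap(s) -> [-1, 11, 11, 18, 20]
No swaps in this pass, so bubble sort stops here.
Total comparisons: 4 + 3 + 2 + 1 = 10


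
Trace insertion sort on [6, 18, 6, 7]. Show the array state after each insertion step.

First element 6 is already 'sorted'
Insert 18: shifted 0 elements -> [6, 18, 6, 7]
Insert 6: shifted 1 elements -> [6, 6, 18, 7]
Insert 7: shifted 1 elements -> [6, 6, 7, 18]


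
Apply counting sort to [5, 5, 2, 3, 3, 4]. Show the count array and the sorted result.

Count array: [0, 0, 1, 2, 1, 2]
(count[i] = number of elements equal to i)
Cumulative count: [0, 0, 1, 3, 4, 6]
Sorted: [2, 3, 3, 4, 5, 5]


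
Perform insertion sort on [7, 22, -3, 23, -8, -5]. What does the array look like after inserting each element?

First element 7 is already 'sorted'
Insert 22: shifted 0 elements -> [7, 22, -3, 23, -8, -5]
Insert -3: shifted 2 elements -> [-3, 7, 22, 23, -8, -5]
Insert 23: shifted 0 elements -> [-3, 7, 22, 23, -8, -5]
Insert -8: shifted 4 elements -> [-8, -3, 7, 22, 23, -5]
Insert -5: shifted 4 elements -> [-8, -5, -3, 7, 22, 23]


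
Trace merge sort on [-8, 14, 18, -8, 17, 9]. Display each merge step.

Divide and conquer:
  Merge [14] + [18] -> [14, 18]
  Merge [-8] + [14, 18] -> [-8, 14, 18]
  Merge [17] + [9] -> [9, 17]
  Merge [-8] + [9, 17] -> [-8, 9, 17]
  Merge [-8, 14, 18] + [-8, 9, 17] -> [-8, -8, 9, 14, 17, 18]


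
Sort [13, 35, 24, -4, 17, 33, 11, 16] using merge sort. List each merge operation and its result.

Divide and conquer:
  Merge [13] + [35] -> [13, 35]
  Merge [24] + [-4] -> [-4, 24]
  Merge [13, 35] + [-4, 24] -> [-4, 13, 24, 35]
  Merge [17] + [33] -> [17, 33]
  Merge [11] + [16] -> [11, 16]
  Merge [17, 33] + [11, 16] -> [11, 16, 17, 33]
  Merge [-4, 13, 24, 35] + [11, 16, 17, 33] -> [-4, 11, 13, 16, 17, 24, 33, 35]


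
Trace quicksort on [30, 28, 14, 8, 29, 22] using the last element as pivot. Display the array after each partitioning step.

Partition 1: pivot=22 at index 2 -> [14, 8, 22, 28, 29, 30]
Partition 2: pivot=8 at index 0 -> [8, 14, 22, 28, 29, 30]
Partition 3: pivot=30 at index 5 -> [8, 14, 22, 28, 29, 30]
Partition 4: pivot=29 at index 4 -> [8, 14, 22, 28, 29, 30]


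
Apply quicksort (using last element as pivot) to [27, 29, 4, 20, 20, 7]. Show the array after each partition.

Partition 1: pivot=7 at index 1 -> [4, 7, 27, 20, 20, 29]
Partition 2: pivot=29 at index 5 -> [4, 7, 27, 20, 20, 29]
Partition 3: pivot=20 at index 3 -> [4, 7, 20, 20, 27, 29]


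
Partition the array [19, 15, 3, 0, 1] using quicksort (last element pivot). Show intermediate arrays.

Partition 1: pivot=1 at index 1 -> [0, 1, 3, 19, 15]
Partition 2: pivot=15 at index 3 -> [0, 1, 3, 15, 19]


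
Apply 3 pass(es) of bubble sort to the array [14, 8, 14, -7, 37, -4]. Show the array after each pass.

After pass 1: [8, 14, -7, 14, -4, 37] (3 swaps)
After pass 2: [8, -7, 14, -4, 14, 37] (2 swaps)
After pass 3: [-7, 8, -4, 14, 14, 37] (2 swaps)
Total swaps: 7


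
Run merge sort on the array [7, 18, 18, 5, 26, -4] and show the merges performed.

Divide and conquer:
  Merge [18] + [18] -> [18, 18]
  Merge [7] + [18, 18] -> [7, 18, 18]
  Merge [26] + [-4] -> [-4, 26]
  Merge [5] + [-4, 26] -> [-4, 5, 26]
  Merge [7, 18, 18] + [-4, 5, 26] -> [-4, 5, 7, 18, 18, 26]


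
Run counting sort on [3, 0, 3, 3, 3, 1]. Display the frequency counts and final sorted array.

Count array: [1, 1, 0, 4]
(count[i] = number of elements equal to i)
Cumulative count: [1, 2, 2, 6]
Sorted: [0, 1, 3, 3, 3, 3]


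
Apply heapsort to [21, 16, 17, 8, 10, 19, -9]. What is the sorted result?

Build heap: [21, 16, 19, 8, 10, 17, -9]
Extract 21: [19, 16, 17, 8, 10, -9, 21]
Extract 19: [17, 16, -9, 8, 10, 19, 21]
Extract 17: [16, 10, -9, 8, 17, 19, 21]
Extract 16: [10, 8, -9, 16, 17, 19, 21]
Extract 10: [8, -9, 10, 16, 17, 19, 21]
Extract 8: [-9, 8, 10, 16, 17, 19, 21]


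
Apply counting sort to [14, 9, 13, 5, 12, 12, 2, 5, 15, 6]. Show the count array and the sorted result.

Count array: [0, 0, 1, 0, 0, 2, 1, 0, 0, 1, 0, 0, 2, 1, 1, 1]
(count[i] = number of elements equal to i)
Cumulative count: [0, 0, 1, 1, 1, 3, 4, 4, 4, 5, 5, 5, 7, 8, 9, 10]
Sorted: [2, 5, 5, 6, 9, 12, 12, 13, 14, 15]


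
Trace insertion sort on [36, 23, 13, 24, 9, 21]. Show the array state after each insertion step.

First element 36 is already 'sorted'
Insert 23: shifted 1 elements -> [23, 36, 13, 24, 9, 21]
Insert 13: shifted 2 elements -> [13, 23, 36, 24, 9, 21]
Insert 24: shifted 1 elements -> [13, 23, 24, 36, 9, 21]
Insert 9: shifted 4 elements -> [9, 13, 23, 24, 36, 21]
Insert 21: shifted 3 elements -> [9, 13, 21, 23, 24, 36]


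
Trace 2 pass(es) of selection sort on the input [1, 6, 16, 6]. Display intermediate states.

Pass 1: Select minimum 1 at index 0, swap -> [1, 6, 16, 6]
Pass 2: Select minimum 6 at index 1, swap -> [1, 6, 16, 6]


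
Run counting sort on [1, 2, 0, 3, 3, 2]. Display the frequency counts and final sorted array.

Count array: [1, 1, 2, 2]
(count[i] = number of elements equal to i)
Cumulative count: [1, 2, 4, 6]
Sorted: [0, 1, 2, 2, 3, 3]


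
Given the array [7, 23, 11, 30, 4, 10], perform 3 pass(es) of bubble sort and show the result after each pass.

After pass 1: [7, 11, 23, 4, 10, 30] (3 swaps)
After pass 2: [7, 11, 4, 10, 23, 30] (2 swaps)
After pass 3: [7, 4, 10, 11, 23, 30] (2 swaps)
Total swaps: 7


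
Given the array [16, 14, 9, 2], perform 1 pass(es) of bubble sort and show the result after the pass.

After pass 1: [14, 9, 2, 16] (3 swaps)
Total swaps: 3


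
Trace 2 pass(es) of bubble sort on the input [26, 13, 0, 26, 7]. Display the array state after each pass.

After pass 1: [13, 0, 26, 7, 26] (3 swaps)
After pass 2: [0, 13, 7, 26, 26] (2 swaps)
Total swaps: 5


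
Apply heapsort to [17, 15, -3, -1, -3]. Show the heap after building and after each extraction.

Build heap: [17, 15, -3, -1, -3]
Extract 17: [15, -1, -3, -3, 17]
Extract 15: [-1, -3, -3, 15, 17]
Extract -1: [-3, -3, -1, 15, 17]
Extract -3: [-3, -3, -1, 15, 17]


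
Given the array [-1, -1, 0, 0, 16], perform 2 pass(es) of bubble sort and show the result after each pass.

After pass 1: [-1, -1, 0, 0, 16] (0 swaps)
After pass 2: [-1, -1, 0, 0, 16] (0 swaps)
Total swaps: 0


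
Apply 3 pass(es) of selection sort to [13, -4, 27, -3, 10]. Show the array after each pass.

Pass 1: Select minimum -4 at index 1, swap -> [-4, 13, 27, -3, 10]
Pass 2: Select minimum -3 at index 3, swap -> [-4, -3, 27, 13, 10]
Pass 3: Select minimum 10 at index 4, swap -> [-4, -3, 10, 13, 27]


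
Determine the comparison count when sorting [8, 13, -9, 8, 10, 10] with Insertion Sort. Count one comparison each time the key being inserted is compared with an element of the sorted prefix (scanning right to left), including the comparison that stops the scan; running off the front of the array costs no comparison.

Insert 13: 8 <= 13 (stop) = 1 comparison(s) -> [8, 13, -9, 8, 10, 10]
Insert -9: 13 > -9 (shift), 8 > -9 (shift), reached front = 2 comparison(s) -> [-9, 8, 13, 8, 10, 10]
Insert 8: 13 > 8 (shift), 8 <= 8 (stop) = 2 comparison(s) -> [-9, 8, 8, 13, 10, 10]
Insert 10: 13 > 10 (shift), 8 <= 10 (stop) = 2 comparison(s) -> [-9, 8, 8, 10, 13, 10]
Insert 10: 13 > 10 (shift), 10 <= 10 (stop) = 2 comparison(s) -> [-9, 8, 8, 10, 10, 13]
Total comparisons: 1 + 2 + 2 + 2 + 2 = 9


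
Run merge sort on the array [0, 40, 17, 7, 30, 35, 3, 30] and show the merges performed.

Divide and conquer:
  Merge [0] + [40] -> [0, 40]
  Merge [17] + [7] -> [7, 17]
  Merge [0, 40] + [7, 17] -> [0, 7, 17, 40]
  Merge [30] + [35] -> [30, 35]
  Merge [3] + [30] -> [3, 30]
  Merge [30, 35] + [3, 30] -> [3, 30, 30, 35]
  Merge [0, 7, 17, 40] + [3, 30, 30, 35] -> [0, 3, 7, 17, 30, 30, 35, 40]


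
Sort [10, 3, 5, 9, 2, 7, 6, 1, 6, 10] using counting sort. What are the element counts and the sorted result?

Count array: [0, 1, 1, 1, 0, 1, 2, 1, 0, 1, 2]
(count[i] = number of elements equal to i)
Cumulative count: [0, 1, 2, 3, 3, 4, 6, 7, 7, 8, 10]
Sorted: [1, 2, 3, 5, 6, 6, 7, 9, 10, 10]


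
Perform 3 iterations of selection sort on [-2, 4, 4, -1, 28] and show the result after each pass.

Pass 1: Select minimum -2 at index 0, swap -> [-2, 4, 4, -1, 28]
Pass 2: Select minimum -1 at index 3, swap -> [-2, -1, 4, 4, 28]
Pass 3: Select minimum 4 at index 2, swap -> [-2, -1, 4, 4, 28]


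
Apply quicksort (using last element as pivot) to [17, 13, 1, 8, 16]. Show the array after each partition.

Partition 1: pivot=16 at index 3 -> [13, 1, 8, 16, 17]
Partition 2: pivot=8 at index 1 -> [1, 8, 13, 16, 17]


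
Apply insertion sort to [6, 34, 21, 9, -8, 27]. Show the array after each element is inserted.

First element 6 is already 'sorted'
Insert 34: shifted 0 elements -> [6, 34, 21, 9, -8, 27]
Insert 21: shifted 1 elements -> [6, 21, 34, 9, -8, 27]
Insert 9: shifted 2 elements -> [6, 9, 21, 34, -8, 27]
Insert -8: shifted 4 elements -> [-8, 6, 9, 21, 34, 27]
Insert 27: shifted 1 elements -> [-8, 6, 9, 21, 27, 34]


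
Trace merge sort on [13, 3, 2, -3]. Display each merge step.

Divide and conquer:
  Merge [13] + [3] -> [3, 13]
  Merge [2] + [-3] -> [-3, 2]
  Merge [3, 13] + [-3, 2] -> [-3, 2, 3, 13]


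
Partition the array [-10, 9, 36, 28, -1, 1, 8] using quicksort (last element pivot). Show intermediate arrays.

Partition 1: pivot=8 at index 3 -> [-10, -1, 1, 8, 9, 36, 28]
Partition 2: pivot=1 at index 2 -> [-10, -1, 1, 8, 9, 36, 28]
Partition 3: pivot=-1 at index 1 -> [-10, -1, 1, 8, 9, 36, 28]
Partition 4: pivot=28 at index 5 -> [-10, -1, 1, 8, 9, 28, 36]
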